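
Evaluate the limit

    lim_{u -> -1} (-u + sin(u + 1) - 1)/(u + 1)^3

-1/6

Direct substitution gives 0/0.
Apply L'Hôpital: lim (cos(u + 1) - 1)/(3*(u + 1)^2), still 0/0.
Apply L'Hôpital: lim (-sin(u + 1))/(6*u + 6), still 0/0.
After 3 applications of L'Hôpital's rule the quotient is (-cos(u + 1))/(6); substituting u = -1 gives -1/6.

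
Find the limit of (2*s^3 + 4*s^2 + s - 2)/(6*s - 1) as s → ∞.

∞

The numerator has higher degree (3 > 1); the quotient behaves like (2/(6))·s^2 for large |s|.
As s → +∞ this diverges to ∞.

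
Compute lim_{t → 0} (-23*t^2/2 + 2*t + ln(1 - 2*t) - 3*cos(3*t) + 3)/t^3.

Substitution gives 0/0 (the numerator vanishes to order 3).
Expand each term to order t^3: the coefficient of t^3 in ln(1 - 2t) is -8/3 and in -3·cos(3t) is 0.
Lower-order terms cancel with the polynomial part, so the numerator is (-8/3)·t^3 + o(t^3), and the limit is (-8/3)/(1) = -8/3.

-8/3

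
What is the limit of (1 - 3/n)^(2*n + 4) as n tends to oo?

Let L be the limit and take ln: ln L = lim (2n + 4)·ln(1 - 3/n) = lim (2n + 4)·(-3/n + O(1/n²)) = -6.
Hence L = e^(-6).

e^(-6)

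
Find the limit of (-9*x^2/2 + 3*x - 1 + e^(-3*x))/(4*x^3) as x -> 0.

-9/8

Direct substitution gives 0/0.
Apply L'Hôpital: lim (-9*x + 3 - 3*e^(-3*x))/(12*x^2), still 0/0.
Apply L'Hôpital: lim (-9 + 9*e^(-3*x))/(24*x), still 0/0.
After 3 applications of L'Hôpital's rule the quotient is (-27*e^(-3*x))/(24); substituting x = 0 gives -9/8.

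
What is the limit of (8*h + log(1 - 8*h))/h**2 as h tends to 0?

Direct substitution gives 0/0.
Apply L'Hôpital: lim (8 - 8/(1 - 8*h))/(2*h), still 0/0.
After 2 applications of L'Hôpital's rule the quotient is (-64/(1 - 8*h)^2)/(2); substituting h = 0 gives -32.

-32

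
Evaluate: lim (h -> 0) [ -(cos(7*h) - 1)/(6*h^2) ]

49/12

Direct substitution gives 0/0.
Apply L'Hôpital: lim (-7*sin(7*h))/(-12*h), still 0/0.
After 2 applications of L'Hôpital's rule the quotient is (-49*cos(7*h))/(-12); substituting h = 0 gives 49/12.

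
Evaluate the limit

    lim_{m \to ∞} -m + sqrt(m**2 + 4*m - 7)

2

This has the form ∞ − ∞. Multiply and divide by the conjugate √(m^2 + 4*m - 7) + m.
That gives (4m - 7) / (√(m^2 + 4*m - 7) + m).
Divide numerator and denominator by m: the limit is 4/(2·1) = 2.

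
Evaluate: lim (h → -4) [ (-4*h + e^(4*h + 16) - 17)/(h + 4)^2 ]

8

Direct substitution gives 0/0.
Apply L'Hôpital: lim (4*e^(4*h + 16) - 4)/(2*h + 8), still 0/0.
After 2 applications of L'Hôpital's rule the quotient is (16*e^(4*h + 16))/(2); substituting h = -4 gives 8.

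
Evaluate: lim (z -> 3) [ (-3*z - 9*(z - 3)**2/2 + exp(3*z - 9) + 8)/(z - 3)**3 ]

9/2

Direct substitution gives 0/0.
Apply L'Hôpital: lim (-9*z + 3*e^(3*z - 9) + 24)/(3*(z - 3)^2), still 0/0.
Apply L'Hôpital: lim (9*e^(3*z - 9) - 9)/(6*z - 18), still 0/0.
After 3 applications of L'Hôpital's rule the quotient is (27*e^(3*z - 9))/(6); substituting z = 3 gives 9/2.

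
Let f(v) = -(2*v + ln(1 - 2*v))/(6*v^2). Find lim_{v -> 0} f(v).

Direct substitution gives 0/0.
Apply L'Hôpital: lim (2 - 2/(1 - 2*v))/(-12*v), still 0/0.
After 2 applications of L'Hôpital's rule the quotient is (-4/(1 - 2*v)^2)/(-12); substituting v = 0 gives 1/3.

1/3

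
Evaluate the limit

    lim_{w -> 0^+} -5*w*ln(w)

0

This is a 0·(−∞) form. Rewrite as -5·ln(w) / w^(−1) and apply L'Hôpital:
the derivative quotient is -5·(1/w) / (−1·w^(−2)) = (5/1)·w^1 → 0.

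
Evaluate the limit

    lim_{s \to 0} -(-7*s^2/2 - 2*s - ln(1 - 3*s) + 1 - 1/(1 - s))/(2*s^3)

Substitution gives 0/0 (the numerator vanishes to order 3).
Expand each term to order s^3: the coefficient of s^3 in −1/(1 - s) is -1 and in −ln(1 - 3s) is 9.
Lower-order terms cancel with the polynomial part, so the numerator is (8)·s^3 + o(s^3), and the limit is (8)/(-2) = -4.

-4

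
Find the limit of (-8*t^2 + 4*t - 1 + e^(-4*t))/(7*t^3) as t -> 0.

-32/21

Direct substitution gives 0/0.
Apply L'Hôpital: lim (-16*t + 4 - 4*e^(-4*t))/(21*t^2), still 0/0.
Apply L'Hôpital: lim (-16 + 16*e^(-4*t))/(42*t), still 0/0.
After 3 applications of L'Hôpital's rule the quotient is (-64*e^(-4*t))/(42); substituting t = 0 gives -32/21.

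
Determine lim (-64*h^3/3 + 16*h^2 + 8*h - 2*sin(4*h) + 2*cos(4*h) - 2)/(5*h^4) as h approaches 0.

64/15

Substitution gives 0/0; apply L'Hôpital's rule 4 times.
After differentiating numerator and denominator 4 times the quotient is (-512*sin(4*h) + 512*cos(4*h))/(120); at h = 0 this is 64/15.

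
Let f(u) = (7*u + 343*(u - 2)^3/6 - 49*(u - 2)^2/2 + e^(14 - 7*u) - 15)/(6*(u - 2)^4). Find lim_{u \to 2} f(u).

2401/144

Direct substitution gives 0/0.
Apply L'Hôpital: lim (-49*u + 343*(u - 2)^2/2 - 7*e^(14 - 7*u) + 105)/(24*(u - 2)^3), still 0/0.
Apply L'Hôpital: lim (343*u + 49*e^(14 - 7*u) - 735)/(72*(u - 2)^2), still 0/0.
Apply L'Hôpital: lim (343 - 343*e^(14 - 7*u))/(144*u - 288), still 0/0.
After 4 applications of L'Hôpital's rule the quotient is (2401*e^(14 - 7*u))/(144); substituting u = 2 gives 2401/144.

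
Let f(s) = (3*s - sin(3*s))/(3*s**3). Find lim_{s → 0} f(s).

3/2

Direct substitution gives 0/0.
Apply L'Hôpital: lim (3 - 3*cos(3*s))/(9*s^2), still 0/0.
Apply L'Hôpital: lim (9*sin(3*s))/(18*s), still 0/0.
After 3 applications of L'Hôpital's rule the quotient is (27*cos(3*s))/(18); substituting s = 0 gives 3/2.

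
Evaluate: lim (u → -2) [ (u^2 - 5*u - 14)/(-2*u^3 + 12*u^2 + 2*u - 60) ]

Direct substitution gives 0/0, so factor. Both numerator and denominator have (u + 2) as a factor.
After cancelling, the expression reduces to (u - 7)/(-2*u^2 + 16*u - 30).
Substituting u = -2 gives 9/70.

9/70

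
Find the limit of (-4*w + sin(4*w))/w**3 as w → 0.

Direct substitution gives 0/0.
Apply L'Hôpital: lim (4*cos(4*w) - 4)/(3*w^2), still 0/0.
Apply L'Hôpital: lim (-16*sin(4*w))/(6*w), still 0/0.
After 3 applications of L'Hôpital's rule the quotient is (-64*cos(4*w))/(6); substituting w = 0 gives -32/3.

-32/3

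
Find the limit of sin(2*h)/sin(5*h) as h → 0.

2/5

Substitution gives 0/0.
Divide numerator and denominator by h: sin(2h)/h → 2 and sin(5h)/h → 5, so the limit is 1·2/5 = 2/5.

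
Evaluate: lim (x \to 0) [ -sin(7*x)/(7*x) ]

Substitution gives 0/0.
Write it as (7/(-7))·sin(7x)/(7x); since sin(u)/u → 1, the limit is -1.

-1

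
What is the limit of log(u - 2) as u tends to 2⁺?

As u → 2⁺, u - 2 → 0⁺ and ln(u - 2) → −∞.
Multiplying by 1 gives -∞.

-∞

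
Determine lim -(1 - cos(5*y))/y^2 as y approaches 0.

Substitution gives 0/0.
Use (1 − cos u)/u² → 1/2 with u = 5y: the limit is 5²/(2·(-1)) = -25/2.

-25/2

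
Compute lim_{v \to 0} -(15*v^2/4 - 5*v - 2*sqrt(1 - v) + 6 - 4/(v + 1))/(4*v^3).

Substitution gives 0/0 (the numerator vanishes to order 3).
Expand each term to order v^3: the coefficient of v^3 in -4·1/(1 + v) is 4 and in -2·√(1 - v) is 1/8.
Lower-order terms cancel with the polynomial part, so the numerator is (33/8)·v^3 + o(v^3), and the limit is (33/8)/(-4) = -33/32.

-33/32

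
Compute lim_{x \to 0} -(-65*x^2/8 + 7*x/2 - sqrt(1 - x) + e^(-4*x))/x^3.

509/48

Substitution gives 0/0; apply L'Hôpital's rule 3 times.
After differentiating numerator and denominator 3 times the quotient is (-64*e^(-4*x) + 3/(8*(1 - x)^(5/2)))/(-6); at x = 0 this is 509/48.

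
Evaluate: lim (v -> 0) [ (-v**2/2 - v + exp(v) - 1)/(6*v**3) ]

Direct substitution gives 0/0.
Apply L'Hôpital: lim (-v + e^(v) - 1)/(18*v^2), still 0/0.
Apply L'Hôpital: lim (e^(v) - 1)/(36*v), still 0/0.
After 3 applications of L'Hôpital's rule the quotient is (e^(v))/(36); substituting v = 0 gives 1/36.

1/36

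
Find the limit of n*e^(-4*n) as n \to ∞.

Write as n^1/e^{4n}, an ∞/∞ form.
Exponential growth dominates any polynomial, so repeated L'Hôpital (or the standard result) gives 0.

0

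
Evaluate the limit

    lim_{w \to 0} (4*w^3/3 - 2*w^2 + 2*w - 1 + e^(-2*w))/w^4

2/3

Direct substitution gives 0/0.
Apply L'Hôpital: lim (4*w^2 - 4*w + 2 - 2*e^(-2*w))/(4*w^3), still 0/0.
Apply L'Hôpital: lim (8*w - 4 + 4*e^(-2*w))/(12*w^2), still 0/0.
Apply L'Hôpital: lim (8 - 8*e^(-2*w))/(24*w), still 0/0.
After 4 applications of L'Hôpital's rule the quotient is (16*e^(-2*w))/(24); substituting w = 0 gives 2/3.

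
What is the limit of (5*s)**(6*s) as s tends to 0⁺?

1

Base → 0⁺ and exponent → 0⁺: a 0^0 form.
Take logs: 6s·ln(5s). This is 0·(−∞); rewriting as ln(5s)/(1/(6s)) and applying L'Hôpital gives 0.
Hence the limit is e^0 = 1.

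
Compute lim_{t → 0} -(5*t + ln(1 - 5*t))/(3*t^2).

Direct substitution gives 0/0.
Apply L'Hôpital: lim (5 - 5/(1 - 5*t))/(-6*t), still 0/0.
After 2 applications of L'Hôpital's rule the quotient is (-25/(1 - 5*t)^2)/(-6); substituting t = 0 gives 25/6.

25/6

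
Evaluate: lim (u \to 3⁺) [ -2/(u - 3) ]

As u → 3⁺, (u - 3) → 0⁺, so (u - 3)^1 → 0⁺ and -2/(u - 3)^1 → -∞.

-∞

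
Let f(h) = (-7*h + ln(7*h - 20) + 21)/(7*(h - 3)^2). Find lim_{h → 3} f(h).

Direct substitution gives 0/0.
Apply L'Hôpital: lim (-7 + 7/(7*h - 20))/(14*h - 42), still 0/0.
After 2 applications of L'Hôpital's rule the quotient is (-49/(7*h - 20)^2)/(14); substituting h = 3 gives -7/2.

-7/2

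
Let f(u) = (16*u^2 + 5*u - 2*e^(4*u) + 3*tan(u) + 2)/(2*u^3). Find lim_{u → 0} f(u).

Substitution gives 0/0; apply L'Hôpital's rule 3 times.
After differentiating numerator and denominator 3 times the quotient is (-128*e^(4*u) + 18*tan(u)^4 + 24*tan(u)^2 + 6)/(12); at u = 0 this is -61/6.

-61/6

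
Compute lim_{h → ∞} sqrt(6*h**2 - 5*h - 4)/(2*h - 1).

√(6)/2

For large |h|, √(6*h^2 - 5*h - 4) ≈ √6·|h| and the denominator ≈ 2h.
Since h → +∞, |h| = h, giving √6/(2) = √(6)/2.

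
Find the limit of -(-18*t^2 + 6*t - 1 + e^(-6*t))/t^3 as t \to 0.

Direct substitution gives 0/0.
Apply L'Hôpital: lim (-36*t + 6 - 6*e^(-6*t))/(-3*t^2), still 0/0.
Apply L'Hôpital: lim (-36 + 36*e^(-6*t))/(-6*t), still 0/0.
After 3 applications of L'Hôpital's rule the quotient is (-216*e^(-6*t))/(-6); substituting t = 0 gives 36.

36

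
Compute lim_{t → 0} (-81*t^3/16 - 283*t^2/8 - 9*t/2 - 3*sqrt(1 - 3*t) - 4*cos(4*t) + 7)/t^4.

Substitution gives 0/0 (the numerator vanishes to order 4).
Expand each term to order t^4: the coefficient of t^4 in -3·√(1 - 3t) is 1215/128 and in -4·cos(4t) is -128/3.
Lower-order terms cancel with the polynomial part, so the numerator is (-12739/384)·t^4 + o(t^4), and the limit is (-12739/384)/(1) = -12739/384.

-12739/384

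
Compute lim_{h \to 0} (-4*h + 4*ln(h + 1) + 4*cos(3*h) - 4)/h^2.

-20

Substitution gives 0/0; apply L'Hôpital's rule 2 times.
After differentiating numerator and denominator 2 times the quotient is (-36*cos(3*h) - 4/(h + 1)^2)/(2); at h = 0 this is -20.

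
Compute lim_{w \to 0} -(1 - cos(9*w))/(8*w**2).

-81/16

Substitution gives 0/0.
Use (1 − cos u)/u² → 1/2 with u = 9w: the limit is 9²/(2·(-8)) = -81/16.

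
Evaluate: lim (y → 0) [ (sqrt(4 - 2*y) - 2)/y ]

Substitution gives 0/0. Multiply numerator and denominator by the conjugate √(4 - 2y) + √4.
The numerator becomes (4 - 2y) − 4 = -2y, so the expression simplifies to -2/(√(4 - 2y) + √4).
Letting y → 0 gives -2/(2√4) = -1/2.

-1/2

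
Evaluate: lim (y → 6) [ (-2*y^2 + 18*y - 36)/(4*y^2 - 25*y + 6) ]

-6/23

Since y = 6 makes numerator and denominator zero, (y - 6) divides both.
Cancelling it gives (6 - 2*y)/(4*y - 1); now plug in y = 6 to get -6/23.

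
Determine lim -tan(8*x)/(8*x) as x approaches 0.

Substitution gives 0/0.
Since tan(u)/u → 1 as u → 0, tan(8x)/(8x) → 1 and the limit is 8/(-8) = -1.

-1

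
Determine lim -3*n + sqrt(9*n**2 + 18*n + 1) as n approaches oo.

This has the form ∞ − ∞. Multiply and divide by the conjugate √(9*n^2 + 18*n + 1) + 3n.
That gives (18n + 1) / (√(9*n^2 + 18*n + 1) + 3n).
Divide numerator and denominator by n: the limit is 18/(2·3) = 3.

3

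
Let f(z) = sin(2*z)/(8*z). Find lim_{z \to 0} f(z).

1/4

Substitution gives 0/0.
Write it as (2/8)·sin(2z)/(2z); since sin(u)/u → 1, the limit is 1/4.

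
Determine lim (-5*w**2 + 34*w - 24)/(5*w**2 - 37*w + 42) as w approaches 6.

Direct substitution gives 0/0, so factor. Both numerator and denominator have (w - 6) as a factor.
After cancelling, the expression reduces to (4 - 5*w)/(5*w - 7).
Substituting w = 6 gives -26/23.

-26/23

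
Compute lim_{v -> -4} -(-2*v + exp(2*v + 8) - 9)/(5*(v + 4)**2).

Direct substitution gives 0/0.
Apply L'Hôpital: lim (2*e^(2*v + 8) - 2)/(-10*v - 40), still 0/0.
After 2 applications of L'Hôpital's rule the quotient is (4*e^(2*v + 8))/(-10); substituting v = -4 gives -2/5.

-2/5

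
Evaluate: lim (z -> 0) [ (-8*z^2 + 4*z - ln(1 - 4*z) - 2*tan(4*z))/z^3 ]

-64/3

Substitution gives 0/0; apply L'Hôpital's rule 3 times.
After differentiating numerator and denominator 3 times the quotient is (-512*tan(4*z)^2/cos(4*z)^2 - 256/cos(4*z)^4 - 128/(4*z - 1)^3)/(6); at z = 0 this is -64/3.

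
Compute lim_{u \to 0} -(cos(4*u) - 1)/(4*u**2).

2

Direct substitution gives 0/0.
Apply L'Hôpital: lim (-4*sin(4*u))/(-8*u), still 0/0.
After 2 applications of L'Hôpital's rule the quotient is (-16*cos(4*u))/(-8); substituting u = 0 gives 2.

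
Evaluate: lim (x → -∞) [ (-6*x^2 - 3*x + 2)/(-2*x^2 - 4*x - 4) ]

Numerator and denominator both have degree 2.
Dividing every term by x^2, all lower-order terms vanish and the limit is the ratio of leading coefficients, -6/(-2) = 3.

3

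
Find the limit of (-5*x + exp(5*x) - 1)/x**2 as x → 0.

Direct substitution gives 0/0.
Apply L'Hôpital: lim (5*e^(5*x) - 5)/(2*x), still 0/0.
After 2 applications of L'Hôpital's rule the quotient is (25*e^(5*x))/(2); substituting x = 0 gives 25/2.

25/2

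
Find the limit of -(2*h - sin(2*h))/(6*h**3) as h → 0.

-2/9

Direct substitution gives 0/0.
Apply L'Hôpital: lim (2 - 2*cos(2*h))/(-18*h^2), still 0/0.
Apply L'Hôpital: lim (4*sin(2*h))/(-36*h), still 0/0.
After 3 applications of L'Hôpital's rule the quotient is (8*cos(2*h))/(-36); substituting h = 0 gives -2/9.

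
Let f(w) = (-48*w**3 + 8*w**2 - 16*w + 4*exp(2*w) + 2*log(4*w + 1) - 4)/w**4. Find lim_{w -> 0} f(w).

-376/3

Substitution gives 0/0 (the numerator vanishes to order 4).
Expand each term to order w^4: the coefficient of w^4 in 2·ln(1 + 4w) is -128 and in 4·e^(2w) is 8/3.
Lower-order terms cancel with the polynomial part, so the numerator is (-376/3)·w^4 + o(w^4), and the limit is (-376/3)/(1) = -376/3.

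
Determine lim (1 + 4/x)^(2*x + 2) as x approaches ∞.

e^(8)

Write it as [(1 + 4/x)^x]^(2) · (1 + 4/x)^(2). The bracketed term tends to e^(4) and the second factor to 1, so the limit is e^(8).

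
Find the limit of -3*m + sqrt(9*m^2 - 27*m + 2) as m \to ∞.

-9/2

An ∞ − ∞ form. Rationalising with the conjugate, the difference becomes (-27m + 2) / (√(9*m^2 - 27*m + 2) + 3m).
For large m the denominator behaves like 2·3m, so the quotient tends to -27/6 = -9/2.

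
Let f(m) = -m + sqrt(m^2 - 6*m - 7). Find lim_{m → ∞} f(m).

-3

This has the form ∞ − ∞. Multiply and divide by the conjugate √(m^2 - 6*m - 7) + m.
That gives (-6m - 7) / (√(m^2 - 6*m - 7) + m).
Divide numerator and denominator by m: the limit is -6/(2·1) = -3.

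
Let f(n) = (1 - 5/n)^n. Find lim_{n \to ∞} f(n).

e^(-5)

Write it as [(1 - 5/n)^n]^(1) · (1 - 5/n)^(0). The bracketed term tends to e^(-5) and the second factor to 1, so the limit is e^(-5).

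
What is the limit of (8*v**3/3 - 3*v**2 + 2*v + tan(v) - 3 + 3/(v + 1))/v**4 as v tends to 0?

Substitution gives 0/0; apply L'Hôpital's rule 4 times.
After differentiating numerator and denominator 4 times the quotient is (24*tan(v)^3/cos(v)^2 + 16*tan(v)/cos(v)^2 + 72/(v + 1)^5)/(24); at v = 0 this is 3.

3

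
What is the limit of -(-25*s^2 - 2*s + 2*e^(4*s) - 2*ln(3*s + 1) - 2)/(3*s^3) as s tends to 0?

Substitution gives 0/0; apply L'Hôpital's rule 3 times.
After differentiating numerator and denominator 3 times the quotient is (128*e^(4*s) - 108/(3*s + 1)^3)/(-18); at s = 0 this is -10/9.

-10/9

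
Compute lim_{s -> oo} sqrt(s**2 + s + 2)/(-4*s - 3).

-1/4

For large |s|, √(s^2 + s + 2) ≈ √1·|s| and the denominator ≈ -4s.
Since s → +∞, |s| = s, giving √1/(-4) = -1/4.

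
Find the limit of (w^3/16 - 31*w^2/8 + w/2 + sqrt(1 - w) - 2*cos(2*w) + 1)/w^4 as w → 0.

Substitution gives 0/0 (the numerator vanishes to order 4).
Expand each term to order w^4: the coefficient of w^4 in √(1 - w) is -5/128 and in -2·cos(2w) is -4/3.
Lower-order terms cancel with the polynomial part, so the numerator is (-527/384)·w^4 + o(w^4), and the limit is (-527/384)/(1) = -527/384.

-527/384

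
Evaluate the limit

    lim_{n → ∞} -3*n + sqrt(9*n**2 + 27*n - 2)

An ∞ − ∞ form. Rationalising with the conjugate, the difference becomes (27n - 2) / (√(9*n^2 + 27*n - 2) + 3n).
For large n the denominator behaves like 2·3n, so the quotient tends to 27/6 = 9/2.

9/2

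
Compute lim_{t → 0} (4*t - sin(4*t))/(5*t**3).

Direct substitution gives 0/0.
Apply L'Hôpital: lim (4 - 4*cos(4*t))/(15*t^2), still 0/0.
Apply L'Hôpital: lim (16*sin(4*t))/(30*t), still 0/0.
After 3 applications of L'Hôpital's rule the quotient is (64*cos(4*t))/(30); substituting t = 0 gives 32/15.

32/15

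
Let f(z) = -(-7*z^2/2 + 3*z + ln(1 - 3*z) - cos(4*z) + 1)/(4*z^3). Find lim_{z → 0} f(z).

9/4

Substitution gives 0/0 (the numerator vanishes to order 3).
Expand each term to order z^3: the coefficient of z^3 in −cos(4z) is 0 and in ln(1 - 3z) is -9.
Lower-order terms cancel with the polynomial part, so the numerator is (-9)·z^3 + o(z^3), and the limit is (-9)/(-4) = 9/4.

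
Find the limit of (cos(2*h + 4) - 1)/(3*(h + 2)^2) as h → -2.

-2/3

Direct substitution gives 0/0.
Apply L'Hôpital: lim (-2*sin(2*h + 4))/(6*h + 12), still 0/0.
After 2 applications of L'Hôpital's rule the quotient is (-4*cos(2*h + 4))/(6); substituting h = -2 gives -2/3.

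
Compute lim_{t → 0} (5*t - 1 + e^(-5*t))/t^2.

25/2

Direct substitution gives 0/0.
Apply L'Hôpital: lim (5 - 5*e^(-5*t))/(2*t), still 0/0.
After 2 applications of L'Hôpital's rule the quotient is (25*e^(-5*t))/(2); substituting t = 0 gives 25/2.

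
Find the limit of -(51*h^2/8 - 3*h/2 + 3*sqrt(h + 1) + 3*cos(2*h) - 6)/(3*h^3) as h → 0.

Substitution gives 0/0 (the numerator vanishes to order 3).
Expand each term to order h^3: the coefficient of h^3 in 3·cos(2h) is 0 and in 3·√(1 + h) is 3/16.
Lower-order terms cancel with the polynomial part, so the numerator is (3/16)·h^3 + o(h^3), and the limit is (3/16)/(-3) = -1/16.

-1/16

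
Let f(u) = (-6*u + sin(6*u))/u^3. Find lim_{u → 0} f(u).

Direct substitution gives 0/0.
Apply L'Hôpital: lim (6*cos(6*u) - 6)/(3*u^2), still 0/0.
Apply L'Hôpital: lim (-36*sin(6*u))/(6*u), still 0/0.
After 3 applications of L'Hôpital's rule the quotient is (-216*cos(6*u))/(6); substituting u = 0 gives -36.

-36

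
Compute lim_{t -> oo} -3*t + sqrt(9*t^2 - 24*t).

-4

An ∞ − ∞ form. Rationalising with the conjugate, the difference becomes (-24t) / (√(9*t^2 - 24*t) + 3t).
For large t the denominator behaves like 2·3t, so the quotient tends to -24/6 = -4.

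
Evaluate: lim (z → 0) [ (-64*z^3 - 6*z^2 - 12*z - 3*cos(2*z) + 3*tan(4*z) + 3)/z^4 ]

-2

Substitution gives 0/0; apply L'Hôpital's rule 4 times.
After differentiating numerator and denominator 4 times the quotient is (-48*cos(2*z) + 18432*tan(4*z)^5 + 30720*tan(4*z)^3 + 12288*tan(4*z))/(24); at z = 0 this is -2.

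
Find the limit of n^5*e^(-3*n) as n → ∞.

0

Write as n^5/e^{3n}, an ∞/∞ form.
Exponential growth dominates any polynomial, so repeated L'Hôpital (or the standard result) gives 0.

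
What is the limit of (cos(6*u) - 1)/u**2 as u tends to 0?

Direct substitution gives 0/0.
Apply L'Hôpital: lim (-6*sin(6*u))/(2*u), still 0/0.
After 2 applications of L'Hôpital's rule the quotient is (-36*cos(6*u))/(2); substituting u = 0 gives -18.

-18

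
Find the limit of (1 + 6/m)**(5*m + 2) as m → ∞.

e^(30)

Let L be the limit and take ln: ln L = lim (5m + 2)·ln(1 + 6/m) = lim (5m + 2)·(6/m + O(1/m²)) = 30.
Hence L = e^(30).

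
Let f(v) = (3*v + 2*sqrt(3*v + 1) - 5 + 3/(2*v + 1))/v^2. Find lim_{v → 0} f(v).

Substitution gives 0/0; apply L'Hôpital's rule 2 times.
After differentiating numerator and denominator 2 times the quotient is (-9/(2*(3*v + 1)^(3/2)) + 24/(2*v + 1)^3)/(2); at v = 0 this is 39/4.

39/4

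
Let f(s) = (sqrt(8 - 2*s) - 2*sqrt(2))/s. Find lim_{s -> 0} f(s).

-√(2)/4

Substitution gives 0/0. Multiply numerator and denominator by the conjugate √(8 - 2s) + √8.
The numerator becomes (8 - 2s) − 8 = -2s, so the expression simplifies to -2/(√(8 - 2s) + √8).
Letting s → 0 gives -2/(2√8) = -√(2)/4.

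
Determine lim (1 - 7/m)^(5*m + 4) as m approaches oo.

The base → 1 and the exponent → ∞: a 1^∞ form.
Take logarithms: (5m + 4)·ln(1 - 7/m). Since ln(1+u) ~ u for small u, this behaves like (5m)·(-7/m) → -35.
So the limit is e^(-35).

e^(-35)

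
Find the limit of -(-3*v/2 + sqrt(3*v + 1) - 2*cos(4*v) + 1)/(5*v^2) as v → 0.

Substitution gives 0/0; apply L'Hôpital's rule 2 times.
After differentiating numerator and denominator 2 times the quotient is (32*cos(4*v) - 9/(4*(3*v + 1)^(3/2)))/(-10); at v = 0 this is -119/40.

-119/40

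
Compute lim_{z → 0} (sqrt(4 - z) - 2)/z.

Substitution gives 0/0. Multiply numerator and denominator by the conjugate √(4 - z) + √4.
The numerator becomes (4 - z) − 4 = -z, so the expression simplifies to -1/(√(4 - z) + √4).
Letting z → 0 gives -1/(2√4) = -1/4.

-1/4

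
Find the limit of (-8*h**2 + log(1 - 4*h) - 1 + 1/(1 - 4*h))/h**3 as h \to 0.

128/3

Substitution gives 0/0 (the numerator vanishes to order 3).
Expand each term to order h^3: the coefficient of h^3 in 1/(1 - 4h) is 64 and in ln(1 - 4h) is -64/3.
Lower-order terms cancel with the polynomial part, so the numerator is (128/3)·h^3 + o(h^3), and the limit is (128/3)/(1) = 128/3.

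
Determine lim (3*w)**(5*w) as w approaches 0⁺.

1

Base → 0⁺ and exponent → 0⁺: a 0^0 form.
Take logs: 5w·ln(3w). This is 0·(−∞); rewriting as ln(3w)/(1/(5w)) and applying L'Hôpital gives 0.
Hence the limit is e^0 = 1.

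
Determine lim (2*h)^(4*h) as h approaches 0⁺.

Base → 0⁺ and exponent → 0⁺: a 0^0 form.
Take logs: 4h·ln(2h). This is 0·(−∞); rewriting as ln(2h)/(1/(4h)) and applying L'Hôpital gives 0.
Hence the limit is e^0 = 1.

1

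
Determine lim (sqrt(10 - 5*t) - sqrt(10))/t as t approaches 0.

-√(10)/4

A 0/0 form; rationalise with √(10 - 5t) + √10. This collapses the numerator to -5t, leaving -5/(√(10 - 5t) + √10) → -5/(2√10) = -√(10)/4.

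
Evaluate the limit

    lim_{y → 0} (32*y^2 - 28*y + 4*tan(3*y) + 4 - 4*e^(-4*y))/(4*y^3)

59/3

Substitution gives 0/0 (the numerator vanishes to order 3).
Expand each term to order y^3: the coefficient of y^3 in -4·e^(-4y) is 128/3 and in 4·tan(3y) is 36.
Lower-order terms cancel with the polynomial part, so the numerator is (236/3)·y^3 + o(y^3), and the limit is (236/3)/(4) = 59/3.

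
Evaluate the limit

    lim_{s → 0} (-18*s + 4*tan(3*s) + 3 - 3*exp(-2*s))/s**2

-6

Substitution gives 0/0; apply L'Hôpital's rule 2 times.
After differentiating numerator and denominator 2 times the quotient is (72*tan(3*s)/cos(3*s)^2 - 12*e^(-2*s))/(2); at s = 0 this is -6.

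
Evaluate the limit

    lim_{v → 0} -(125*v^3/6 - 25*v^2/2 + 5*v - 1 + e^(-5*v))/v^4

Direct substitution gives 0/0.
Apply L'Hôpital: lim (125*v^2/2 - 25*v + 5 - 5*e^(-5*v))/(-4*v^3), still 0/0.
Apply L'Hôpital: lim (125*v - 25 + 25*e^(-5*v))/(-12*v^2), still 0/0.
Apply L'Hôpital: lim (125 - 125*e^(-5*v))/(-24*v), still 0/0.
After 4 applications of L'Hôpital's rule the quotient is (625*e^(-5*v))/(-24); substituting v = 0 gives -625/24.

-625/24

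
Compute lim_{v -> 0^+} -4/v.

-∞

As v → 0⁺, (v) → 0⁺, so (v)^1 → 0⁺ and -4/(v)^1 → -∞.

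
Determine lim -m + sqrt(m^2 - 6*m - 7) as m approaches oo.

-3

This has the form ∞ − ∞. Multiply and divide by the conjugate √(m^2 - 6*m - 7) + m.
That gives (-6m - 7) / (√(m^2 - 6*m - 7) + m).
Divide numerator and denominator by m: the limit is -6/(2·1) = -3.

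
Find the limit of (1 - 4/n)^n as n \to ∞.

Let L be the limit and take ln: ln L = lim (n)·ln(1 - 4/n) = lim (n)·(-4/n + O(1/n²)) = -4.
Hence L = e^(-4).

e^(-4)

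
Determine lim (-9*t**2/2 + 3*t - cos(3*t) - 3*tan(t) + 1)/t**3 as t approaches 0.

Substitution gives 0/0; apply L'Hôpital's rule 3 times.
After differentiating numerator and denominator 3 times the quotient is (-27*sin(3*t) - 18*tan(t)^4 - 24*tan(t)^2 - 6)/(6); at t = 0 this is -1.

-1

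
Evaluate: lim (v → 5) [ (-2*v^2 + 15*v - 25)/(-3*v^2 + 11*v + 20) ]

5/19

At v = 5 both the top and bottom vanish — a removable singularity. Factoring out (v - 5) from each leaves (5 - 2*v)/(-3*v - 4), which at v = 5 equals 5/19.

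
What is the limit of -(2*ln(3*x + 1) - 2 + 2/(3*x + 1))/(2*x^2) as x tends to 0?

Substitution gives 0/0 (the numerator vanishes to order 2).
Expand each term to order x^2: the coefficient of x^2 in 2·ln(1 + 3x) is -9 and in 2·1/(1 + 3x) is 18.
Lower-order terms cancel with the polynomial part, so the numerator is (9)·x^2 + o(x^2), and the limit is (9)/(-2) = -9/2.

-9/2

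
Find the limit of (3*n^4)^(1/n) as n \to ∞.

Base → ∞ and exponent → 0: an ∞^0 form.
Take logs: (1/n)·ln(3·n^4) = (ln 3 + 4·ln n)/n → 0.
So the limit is e^0 = 1.

1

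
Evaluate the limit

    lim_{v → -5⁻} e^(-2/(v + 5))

As v → -5⁻, -2/(v + 5) → +∞, so e^(-2/(v + 5)) → ∞.

∞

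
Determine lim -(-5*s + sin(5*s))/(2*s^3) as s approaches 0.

125/12

Direct substitution gives 0/0.
Apply L'Hôpital: lim (5*cos(5*s) - 5)/(-6*s^2), still 0/0.
Apply L'Hôpital: lim (-25*sin(5*s))/(-12*s), still 0/0.
After 3 applications of L'Hôpital's rule the quotient is (-125*cos(5*s))/(-12); substituting s = 0 gives 125/12.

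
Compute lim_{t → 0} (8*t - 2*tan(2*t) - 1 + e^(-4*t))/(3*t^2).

Substitution gives 0/0 (the numerator vanishes to order 2).
Expand each term to order t^2: the coefficient of t^2 in -2·tan(2t) is 0 and in e^(-4t) is 8.
Lower-order terms cancel with the polynomial part, so the numerator is (8)·t^2 + o(t^2), and the limit is (8)/(3) = 8/3.

8/3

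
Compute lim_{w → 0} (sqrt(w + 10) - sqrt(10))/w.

√(10)/20

Substitution gives 0/0. Multiply numerator and denominator by the conjugate √(10 + w) + √10.
The numerator becomes (10 + w) − 10 = w, so the expression simplifies to 1/(√(10 + w) + √10).
Letting w → 0 gives 1/(2√10) = √(10)/20.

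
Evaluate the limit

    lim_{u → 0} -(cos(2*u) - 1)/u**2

2

Direct substitution gives 0/0.
Apply L'Hôpital: lim (-2*sin(2*u))/(-2*u), still 0/0.
After 2 applications of L'Hôpital's rule the quotient is (-4*cos(2*u))/(-2); substituting u = 0 gives 2.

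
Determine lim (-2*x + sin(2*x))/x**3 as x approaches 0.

Direct substitution gives 0/0.
Apply L'Hôpital: lim (2*cos(2*x) - 2)/(3*x^2), still 0/0.
Apply L'Hôpital: lim (-4*sin(2*x))/(6*x), still 0/0.
After 3 applications of L'Hôpital's rule the quotient is (-8*cos(2*x))/(6); substituting x = 0 gives -4/3.

-4/3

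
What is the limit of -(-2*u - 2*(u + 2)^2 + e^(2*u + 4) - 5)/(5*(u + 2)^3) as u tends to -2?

-4/15

Direct substitution gives 0/0.
Apply L'Hôpital: lim (-4*u + 2*e^(2*u + 4) - 10)/(-15*(u + 2)^2), still 0/0.
Apply L'Hôpital: lim (4*e^(2*u + 4) - 4)/(-30*u - 60), still 0/0.
After 3 applications of L'Hôpital's rule the quotient is (8*e^(2*u + 4))/(-30); substituting u = -2 gives -4/15.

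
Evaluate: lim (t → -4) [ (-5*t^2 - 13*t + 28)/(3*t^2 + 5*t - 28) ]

-27/19

At t = -4 both the top and bottom vanish — a removable singularity. Factoring out (t + 4) from each leaves (7 - 5*t)/(3*t - 7), which at t = -4 equals -27/19.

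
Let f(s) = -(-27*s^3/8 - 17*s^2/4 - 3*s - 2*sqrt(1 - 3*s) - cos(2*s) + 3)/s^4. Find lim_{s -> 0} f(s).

Substitution gives 0/0; apply L'Hôpital's rule 4 times.
After differentiating numerator and denominator 4 times the quotient is (-16*cos(2*s) + 1215/(8*(1 - 3*s)^(7/2)))/(-24); at s = 0 this is -1087/192.

-1087/192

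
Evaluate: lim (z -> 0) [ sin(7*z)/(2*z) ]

7/2

Substitution gives 0/0.
Write it as (7/2)·sin(7z)/(7z); since sin(u)/u → 1, the limit is 7/2.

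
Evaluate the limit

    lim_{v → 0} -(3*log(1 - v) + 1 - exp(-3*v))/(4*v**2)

3/2

Substitution gives 0/0 (the numerator vanishes to order 2).
Expand each term to order v^2: the coefficient of v^2 in −e^(-3v) is -9/2 and in 3·ln(1 - v) is -3/2.
Lower-order terms cancel with the polynomial part, so the numerator is (-6)·v^2 + o(v^2), and the limit is (-6)/(-4) = 3/2.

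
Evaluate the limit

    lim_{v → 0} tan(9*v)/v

Substitution gives 0/0.
Since tan(u)/u → 1 as u → 0, tan(9v)/(9v) → 1 and the limit is 9.

9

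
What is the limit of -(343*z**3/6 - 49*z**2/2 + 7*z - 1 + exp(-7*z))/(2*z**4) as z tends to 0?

-2401/48

Direct substitution gives 0/0.
Apply L'Hôpital: lim (343*z^2/2 - 49*z + 7 - 7*e^(-7*z))/(-8*z^3), still 0/0.
Apply L'Hôpital: lim (343*z - 49 + 49*e^(-7*z))/(-24*z^2), still 0/0.
Apply L'Hôpital: lim (343 - 343*e^(-7*z))/(-48*z), still 0/0.
After 4 applications of L'Hôpital's rule the quotient is (2401*e^(-7*z))/(-48); substituting z = 0 gives -2401/48.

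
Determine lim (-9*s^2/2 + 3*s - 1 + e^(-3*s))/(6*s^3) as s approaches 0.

Direct substitution gives 0/0.
Apply L'Hôpital: lim (-9*s + 3 - 3*e^(-3*s))/(18*s^2), still 0/0.
Apply L'Hôpital: lim (-9 + 9*e^(-3*s))/(36*s), still 0/0.
After 3 applications of L'Hôpital's rule the quotient is (-27*e^(-3*s))/(36); substituting s = 0 gives -3/4.

-3/4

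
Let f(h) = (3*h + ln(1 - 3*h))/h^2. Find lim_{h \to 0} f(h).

-9/2

Direct substitution gives 0/0.
Apply L'Hôpital: lim (3 - 3/(1 - 3*h))/(2*h), still 0/0.
After 2 applications of L'Hôpital's rule the quotient is (-9/(1 - 3*h)^2)/(2); substituting h = 0 gives -9/2.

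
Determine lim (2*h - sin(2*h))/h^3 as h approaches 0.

Direct substitution gives 0/0.
Apply L'Hôpital: lim (2 - 2*cos(2*h))/(3*h^2), still 0/0.
Apply L'Hôpital: lim (4*sin(2*h))/(6*h), still 0/0.
After 3 applications of L'Hôpital's rule the quotient is (8*cos(2*h))/(6); substituting h = 0 gives 4/3.

4/3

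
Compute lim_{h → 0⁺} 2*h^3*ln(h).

This is a 0·(−∞) form. Rewrite as 2·ln(h) / h^(−3) and apply L'Hôpital:
the derivative quotient is 2·(1/h) / (−3·h^(−4)) = (-2/3)·h^3 → 0.

0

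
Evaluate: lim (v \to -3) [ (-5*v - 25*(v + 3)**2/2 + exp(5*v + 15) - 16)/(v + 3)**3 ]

Direct substitution gives 0/0.
Apply L'Hôpital: lim (-25*v + 5*e^(5*v + 15) - 80)/(3*(v + 3)^2), still 0/0.
Apply L'Hôpital: lim (25*e^(5*v + 15) - 25)/(6*v + 18), still 0/0.
After 3 applications of L'Hôpital's rule the quotient is (125*e^(5*v + 15))/(6); substituting v = -3 gives 125/6.

125/6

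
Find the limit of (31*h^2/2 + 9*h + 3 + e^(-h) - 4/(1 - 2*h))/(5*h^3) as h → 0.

-193/30

Substitution gives 0/0 (the numerator vanishes to order 3).
Expand each term to order h^3: the coefficient of h^3 in e^(-h) is -1/6 and in -4·1/(1 - 2h) is -32.
Lower-order terms cancel with the polynomial part, so the numerator is (-193/6)·h^3 + o(h^3), and the limit is (-193/6)/(5) = -193/30.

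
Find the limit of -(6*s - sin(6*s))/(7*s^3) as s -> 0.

-36/7

Direct substitution gives 0/0.
Apply L'Hôpital: lim (6 - 6*cos(6*s))/(-21*s^2), still 0/0.
Apply L'Hôpital: lim (36*sin(6*s))/(-42*s), still 0/0.
After 3 applications of L'Hôpital's rule the quotient is (216*cos(6*s))/(-42); substituting s = 0 gives -36/7.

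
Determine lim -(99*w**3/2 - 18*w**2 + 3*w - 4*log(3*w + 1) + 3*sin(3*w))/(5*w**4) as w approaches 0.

-81/5

Substitution gives 0/0 (the numerator vanishes to order 4).
Expand each term to order w^4: the coefficient of w^4 in -4·ln(1 + 3w) is 81 and in 3·sin(3w) is 0.
Lower-order terms cancel with the polynomial part, so the numerator is (81)·w^4 + o(w^4), and the limit is (81)/(-5) = -81/5.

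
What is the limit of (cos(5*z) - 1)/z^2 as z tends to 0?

-25/2

Direct substitution gives 0/0.
Apply L'Hôpital: lim (-5*sin(5*z))/(2*z), still 0/0.
After 2 applications of L'Hôpital's rule the quotient is (-25*cos(5*z))/(2); substituting z = 0 gives -25/2.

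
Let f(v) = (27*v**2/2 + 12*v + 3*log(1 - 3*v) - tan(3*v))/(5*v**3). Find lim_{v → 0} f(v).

-36/5

Substitution gives 0/0; apply L'Hôpital's rule 3 times.
After differentiating numerator and denominator 3 times the quotient is (54*(4*(3*v - 1)^3*(cos(6*v) - 2)/(cos(6*v) + 1)^2 + 3)/(3*v - 1)^3)/(30); at v = 0 this is -36/5.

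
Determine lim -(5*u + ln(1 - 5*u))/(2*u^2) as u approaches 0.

Direct substitution gives 0/0.
Apply L'Hôpital: lim (5 - 5/(1 - 5*u))/(-4*u), still 0/0.
After 2 applications of L'Hôpital's rule the quotient is (-25/(1 - 5*u)^2)/(-4); substituting u = 0 gives 25/4.

25/4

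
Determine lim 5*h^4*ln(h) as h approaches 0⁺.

0

This is a 0·(−∞) form. Rewrite as 5·ln(h) / h^(−4) and apply L'Hôpital:
the derivative quotient is 5·(1/h) / (−4·h^(−5)) = (-5/4)·h^4 → 0.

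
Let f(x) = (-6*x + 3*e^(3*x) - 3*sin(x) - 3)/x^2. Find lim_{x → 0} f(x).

Substitution gives 0/0; apply L'Hôpital's rule 2 times.
After differentiating numerator and denominator 2 times the quotient is (27*e^(3*x) + 3*sin(x))/(2); at x = 0 this is 27/2.

27/2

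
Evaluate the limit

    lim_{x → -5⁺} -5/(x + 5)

As x → -5⁺, (x + 5) → 0⁺, so (x + 5)^1 → 0⁺ and -5/(x + 5)^1 → -∞.

-∞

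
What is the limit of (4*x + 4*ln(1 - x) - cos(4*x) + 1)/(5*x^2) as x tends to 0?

Substitution gives 0/0 (the numerator vanishes to order 2).
Expand each term to order x^2: the coefficient of x^2 in −cos(4x) is 8 and in 4·ln(1 - x) is -2.
Lower-order terms cancel with the polynomial part, so the numerator is (6)·x^2 + o(x^2), and the limit is (6)/(5) = 6/5.

6/5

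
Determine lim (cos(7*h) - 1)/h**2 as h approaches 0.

Direct substitution gives 0/0.
Apply L'Hôpital: lim (-7*sin(7*h))/(2*h), still 0/0.
After 2 applications of L'Hôpital's rule the quotient is (-49*cos(7*h))/(2); substituting h = 0 gives -49/2.

-49/2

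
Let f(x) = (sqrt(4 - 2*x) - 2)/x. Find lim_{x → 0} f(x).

Substitution gives 0/0. Multiply numerator and denominator by the conjugate √(4 - 2x) + √4.
The numerator becomes (4 - 2x) − 4 = -2x, so the expression simplifies to -2/(√(4 - 2x) + √4).
Letting x → 0 gives -2/(2√4) = -1/2.

-1/2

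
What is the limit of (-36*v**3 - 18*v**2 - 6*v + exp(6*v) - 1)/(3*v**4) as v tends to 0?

18

Direct substitution gives 0/0.
Apply L'Hôpital: lim (-108*v^2 - 36*v + 6*e^(6*v) - 6)/(12*v^3), still 0/0.
Apply L'Hôpital: lim (-216*v + 36*e^(6*v) - 36)/(36*v^2), still 0/0.
Apply L'Hôpital: lim (216*e^(6*v) - 216)/(72*v), still 0/0.
After 4 applications of L'Hôpital's rule the quotient is (1296*e^(6*v))/(72); substituting v = 0 gives 18.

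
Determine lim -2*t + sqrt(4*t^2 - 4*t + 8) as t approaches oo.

-1

An ∞ − ∞ form. Rationalising with the conjugate, the difference becomes (-4t + 8) / (√(4*t^2 - 4*t + 8) + 2t).
For large t the denominator behaves like 2·2t, so the quotient tends to -4/4 = -1.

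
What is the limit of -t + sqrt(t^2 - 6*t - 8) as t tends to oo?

-3

An ∞ − ∞ form. Rationalising with the conjugate, the difference becomes (-6t - 8) / (√(t^2 - 6*t - 8) + t).
For large t the denominator behaves like 2·t, so the quotient tends to -6/2 = -3.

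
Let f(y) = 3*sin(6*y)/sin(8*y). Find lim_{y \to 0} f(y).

9/4

Substitution gives 0/0.
Divide numerator and denominator by y: sin(6y)/y → 6 and sin(8y)/y → 8, so the limit is 3·6/8 = 9/4.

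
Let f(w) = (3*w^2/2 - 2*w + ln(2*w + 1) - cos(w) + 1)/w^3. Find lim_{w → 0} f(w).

8/3

Substitution gives 0/0; apply L'Hôpital's rule 3 times.
After differentiating numerator and denominator 3 times the quotient is (-sin(w) + 16/(2*w + 1)^3)/(6); at w = 0 this is 8/3.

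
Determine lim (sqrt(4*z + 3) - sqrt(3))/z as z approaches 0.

Substitution gives 0/0. Multiply numerator and denominator by the conjugate √(3 + 4z) + √3.
The numerator becomes (3 + 4z) − 3 = 4z, so the expression simplifies to 4/(√(3 + 4z) + √3).
Letting z → 0 gives 4/(2√3) = 2*√(3)/3.

2*√(3)/3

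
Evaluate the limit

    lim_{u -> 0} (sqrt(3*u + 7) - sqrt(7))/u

A 0/0 form; rationalise with √(7 + 3u) + √7. This collapses the numerator to 3u, leaving 3/(√(7 + 3u) + √7) → 3/(2√7) = 3*√(7)/14.

3*√(7)/14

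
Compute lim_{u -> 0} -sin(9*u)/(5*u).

Substitution gives 0/0.
Write it as (9/(-5))·sin(9u)/(9u); since sin(θ)/θ → 1, the limit is -9/5.

-9/5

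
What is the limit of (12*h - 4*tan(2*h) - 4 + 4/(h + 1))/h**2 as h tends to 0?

4

Substitution gives 0/0; apply L'Hôpital's rule 2 times.
After differentiating numerator and denominator 2 times the quotient is (-32*tan(2*h)/cos(2*h)^2 + 8/(h + 1)^3)/(2); at h = 0 this is 4.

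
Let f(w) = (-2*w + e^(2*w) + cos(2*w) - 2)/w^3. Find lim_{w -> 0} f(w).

4/3

Substitution gives 0/0; apply L'Hôpital's rule 3 times.
After differentiating numerator and denominator 3 times the quotient is (8*e^(2*w) + 8*sin(2*w))/(6); at w = 0 this is 4/3.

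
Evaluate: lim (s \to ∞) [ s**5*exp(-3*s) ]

0

Write as s^5/e^{3s}, an ∞/∞ form.
Exponential growth dominates any polynomial, so repeated L'Hôpital (or the standard result) gives 0.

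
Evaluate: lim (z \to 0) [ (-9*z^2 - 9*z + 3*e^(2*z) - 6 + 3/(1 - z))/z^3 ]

7

Substitution gives 0/0; apply L'Hôpital's rule 3 times.
After differentiating numerator and denominator 3 times the quotient is (24*e^(2*z) + 18/(z - 1)^4)/(6); at z = 0 this is 7.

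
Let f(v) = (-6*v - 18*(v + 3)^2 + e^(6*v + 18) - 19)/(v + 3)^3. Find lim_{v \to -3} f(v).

36

Direct substitution gives 0/0.
Apply L'Hôpital: lim (-36*v + 6*e^(6*v + 18) - 114)/(3*(v + 3)^2), still 0/0.
Apply L'Hôpital: lim (36*e^(6*v + 18) - 36)/(6*v + 18), still 0/0.
After 3 applications of L'Hôpital's rule the quotient is (216*e^(6*v + 18))/(6); substituting v = -3 gives 36.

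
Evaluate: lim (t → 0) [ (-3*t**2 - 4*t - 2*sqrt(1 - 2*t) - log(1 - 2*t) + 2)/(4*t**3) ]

Substitution gives 0/0 (the numerator vanishes to order 3).
Expand each term to order t^3: the coefficient of t^3 in −ln(1 - 2t) is 8/3 and in -2·√(1 - 2t) is 1.
Lower-order terms cancel with the polynomial part, so the numerator is (11/3)·t^3 + o(t^3), and the limit is (11/3)/(4) = 11/12.

11/12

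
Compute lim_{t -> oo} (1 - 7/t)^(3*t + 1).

e^(-21)

Let L be the limit and take ln: ln L = lim (3t + 1)·ln(1 - 7/t) = lim (3t + 1)·(-7/t + O(1/t²)) = -21.
Hence L = e^(-21).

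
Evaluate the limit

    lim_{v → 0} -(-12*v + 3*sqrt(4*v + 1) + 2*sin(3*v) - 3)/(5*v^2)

6/5

Substitution gives 0/0; apply L'Hôpital's rule 2 times.
After differentiating numerator and denominator 2 times the quotient is (-18*sin(3*v) - 12/(4*v + 1)^(3/2))/(-10); at v = 0 this is 6/5.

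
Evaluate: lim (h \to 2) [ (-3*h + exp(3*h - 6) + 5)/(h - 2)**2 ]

9/2

Direct substitution gives 0/0.
Apply L'Hôpital: lim (3*e^(3*h - 6) - 3)/(2*h - 4), still 0/0.
After 2 applications of L'Hôpital's rule the quotient is (9*e^(3*h - 6))/(2); substituting h = 2 gives 9/2.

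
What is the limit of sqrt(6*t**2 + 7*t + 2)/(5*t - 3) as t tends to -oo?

-√(6)/5

For large |t|, √(6*t^2 + 7*t + 2) ≈ √6·|t| and the denominator ≈ 5t.
Since t → −∞, |t| = −t, giving −√6/(5) = -√(6)/5.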